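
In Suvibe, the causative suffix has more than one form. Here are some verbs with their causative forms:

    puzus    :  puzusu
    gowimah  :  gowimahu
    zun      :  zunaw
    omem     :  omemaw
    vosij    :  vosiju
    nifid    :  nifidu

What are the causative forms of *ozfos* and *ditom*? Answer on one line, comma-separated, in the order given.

ozfosu, ditomaw

The alternation tracks the final consonant of the stem — -aw when the stem ends in a nasal (*zun*, *omem*); -u when the stem ends in a non-nasal consonant (*puzus*, *gowimah*, *vosij*, *nifid*).
*ozfos*: final consonant = /s/, non-nasal → -u → *ozfosu*.
The final consonant of *ditom* is /m/, which is a nasal, so the suffix is -aw, giving *ditomaw*.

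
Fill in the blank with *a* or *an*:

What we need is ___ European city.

a

The indefinite article is chosen by the initial *sound* of the following word, not its spelling.
*European* begins with the sound /jʊ/ (eu pronounced /jʊ/) — a consonant sound.
So the article is *a*: What we need is a European city.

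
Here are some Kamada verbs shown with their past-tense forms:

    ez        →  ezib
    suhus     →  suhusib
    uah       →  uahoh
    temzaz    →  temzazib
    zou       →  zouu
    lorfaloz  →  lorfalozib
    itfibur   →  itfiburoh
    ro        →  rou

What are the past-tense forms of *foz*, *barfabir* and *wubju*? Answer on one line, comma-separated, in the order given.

fozib, barfabiroh, wubjuu

The suffix is conditioned by the final sound: -ib when the stem ends in a sibilant (*ez*, *suhus*, *temzaz*, *lorfaloz*); -oh when the stem ends in a non-sibilant consonant (*uah*, *itfibur*); -u when the stem ends in a vowel (*zou*, *ro*).
*foz* — final sound /z/ (a sibilant) → -ib → *fozib*.
*barfabir*: final sound = /r/, a non-sibilant consonant → -oh → *barfabiroh*.
Since the final sound of *wubju* is /u/ (a vowel), it takes -u, giving *wubjuu*.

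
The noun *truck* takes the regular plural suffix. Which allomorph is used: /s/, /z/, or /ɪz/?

The stem *truck* ends in a voiceless non-sibilant consonant.
The plural suffix surfaces as /ɪz/ after sibilants, /s/ after other voiceless consonants, and /z/ after other voiced sounds.
So the plural -s on *truck* is pronounced /s/.

/s/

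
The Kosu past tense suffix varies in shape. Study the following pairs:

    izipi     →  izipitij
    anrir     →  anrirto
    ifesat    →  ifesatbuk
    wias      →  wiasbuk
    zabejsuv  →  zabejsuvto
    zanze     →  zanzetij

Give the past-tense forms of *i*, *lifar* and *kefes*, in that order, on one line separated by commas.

Looking at the final sound of each stem: -buk when the stem ends in a voiceless consonant (*ifesat*, *wias*); -to when the stem ends in a voiced consonant (*anrir*, *zabejsuv*); -tij when the stem ends in a vowel (*izipi*, *zanze*).
*i*: final sound = /i/, a vowel → -tij → *itij*.
*lifar*: final sound = /r/, a voiced consonant → -to → *lifarto*.
The final sound of *kefes* is /s/, which is a voiceless consonant, so the suffix is -buk, giving *kefesbuk*.

itij, lifarto, kefesbuk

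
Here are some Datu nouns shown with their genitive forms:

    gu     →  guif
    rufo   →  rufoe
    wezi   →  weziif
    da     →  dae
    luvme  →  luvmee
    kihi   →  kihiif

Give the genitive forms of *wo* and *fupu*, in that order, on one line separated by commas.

The pattern is height harmony: -if when the last vowel of the stem is a high vowel (*gu*, *wezi*, *kihi*); -e when the last vowel of the stem is a non-high vowel (*rufo*, *da*, *luvme*).
The last vowel of *wo* is /o/, which is a non-high vowel, so the suffix is -e, giving *woe*.
*fupu* — last vowel /u/ (a high vowel) → -if → *fupuif*.

woe, fupuif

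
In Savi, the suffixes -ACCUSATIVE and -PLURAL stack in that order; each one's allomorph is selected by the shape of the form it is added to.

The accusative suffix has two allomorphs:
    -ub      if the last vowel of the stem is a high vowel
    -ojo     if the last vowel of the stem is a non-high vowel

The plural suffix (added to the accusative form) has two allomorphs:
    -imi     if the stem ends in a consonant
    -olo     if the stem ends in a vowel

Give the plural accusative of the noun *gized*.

gizedojoolo

The last vowel of *gized* is /e/, which is a non-high vowel, so the accusative suffix is -ojo, giving *gizedojo*.
Since the final sound of the accusative form *gizedojo* is /o/ (a vowel), it takes -olo, giving *gizedojoolo*.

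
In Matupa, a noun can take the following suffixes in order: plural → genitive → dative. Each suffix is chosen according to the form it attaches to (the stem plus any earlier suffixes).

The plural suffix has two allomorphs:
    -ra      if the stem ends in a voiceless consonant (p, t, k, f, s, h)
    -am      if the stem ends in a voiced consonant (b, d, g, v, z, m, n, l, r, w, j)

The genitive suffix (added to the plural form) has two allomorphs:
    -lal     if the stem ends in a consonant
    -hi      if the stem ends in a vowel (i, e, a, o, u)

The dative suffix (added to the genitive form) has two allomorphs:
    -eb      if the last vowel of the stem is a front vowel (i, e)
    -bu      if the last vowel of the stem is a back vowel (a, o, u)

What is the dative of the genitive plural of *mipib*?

The final consonant of *mipib* is /b/, which is voiced, so the plural suffix is -am, giving *mipibam*.
The plural form *mipibam* — final sound /m/ (a consonant) → -lal → *mipibamlal*.
The last vowel of the genitive form *mipibamlal* is /a/, which is a back vowel, so the dative suffix is -bu, giving *mipibamlalbu*.

mipibamlalbu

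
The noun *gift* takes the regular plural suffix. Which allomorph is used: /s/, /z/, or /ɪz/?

/s/

The stem *gift* ends in a voiceless non-sibilant consonant.
The plural suffix surfaces as /ɪz/ after sibilants, /s/ after other voiceless consonants, and /z/ after other voiced sounds.
So the plural -s on *gift* is pronounced /s/.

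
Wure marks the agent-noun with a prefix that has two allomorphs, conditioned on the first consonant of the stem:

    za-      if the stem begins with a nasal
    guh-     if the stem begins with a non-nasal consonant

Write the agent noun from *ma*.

zama

The first consonant of *ma* is /m/, which is a nasal, so the prefix is za-, giving *zama*.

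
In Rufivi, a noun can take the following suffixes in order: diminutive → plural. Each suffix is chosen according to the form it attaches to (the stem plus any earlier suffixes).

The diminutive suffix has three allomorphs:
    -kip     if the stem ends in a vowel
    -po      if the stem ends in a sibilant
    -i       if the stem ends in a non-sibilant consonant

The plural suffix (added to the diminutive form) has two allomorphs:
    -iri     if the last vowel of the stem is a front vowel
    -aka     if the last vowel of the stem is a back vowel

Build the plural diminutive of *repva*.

Since the final sound of *repva* is /a/ (a vowel), it takes -kip, giving *repvakip*.
The diminutive form *repvakip* — last vowel /i/ (a front vowel) → -iri → *repvakipiri*.

repvakipiri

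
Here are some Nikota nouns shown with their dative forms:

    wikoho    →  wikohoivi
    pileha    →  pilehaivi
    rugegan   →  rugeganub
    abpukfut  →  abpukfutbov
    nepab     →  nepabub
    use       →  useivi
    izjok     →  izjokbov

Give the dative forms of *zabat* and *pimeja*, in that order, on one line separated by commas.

The pattern is voicing of the final sound: -bov when the stem ends in a voiceless consonant (*abpukfut*, *izjok*); -ub when the stem ends in a voiced consonant (*rugegan*, *nepab*); -ivi when the stem ends in a vowel (*wikoho*, *pileha*, *use*).
Since the final sound of *zabat* is /t/ (a voiceless consonant), it takes -bov, giving *zabatbov*.
Since the final sound of *pimeja* is /a/ (a vowel), it takes -ivi, giving *pimejaivi*.

zabatbov, pimejaivi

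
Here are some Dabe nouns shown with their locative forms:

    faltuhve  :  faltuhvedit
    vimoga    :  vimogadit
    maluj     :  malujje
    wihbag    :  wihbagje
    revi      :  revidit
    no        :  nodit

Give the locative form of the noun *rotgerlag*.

The pattern is consonant vs. vowel: -je when the stem ends in a consonant (*maluj*, *wihbag*); -dit when the stem ends in a vowel (*faltuhve*, *vimoga*, *revi*, *no*).
*rotgerlag*: final sound = /g/, a consonant → -je → *rotgerlagje*.

rotgerlagje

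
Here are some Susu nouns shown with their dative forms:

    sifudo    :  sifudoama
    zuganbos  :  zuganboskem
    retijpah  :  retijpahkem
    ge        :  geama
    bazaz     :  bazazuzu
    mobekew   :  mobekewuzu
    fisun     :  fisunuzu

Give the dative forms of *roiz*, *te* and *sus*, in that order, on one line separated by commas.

roizuzu, teama, suskem

The alternation tracks the final sound of the stem — -kem when the stem ends in a voiceless consonant (*zuganbos*, *retijpah*); -uzu when the stem ends in a voiced consonant (*bazaz*, *mobekew*, *fisun*); -ama when the stem ends in a vowel (*sifudo*, *ge*).
Since the final sound of *roiz* is /z/ (a voiced consonant), it takes -uzu, giving *roizuzu*.
The final sound of *te* is /e/, which is a vowel, so the suffix is -ama, giving *teama*.
Since the final sound of *sus* is /s/ (a voiceless consonant), it takes -kem, giving *suskem*.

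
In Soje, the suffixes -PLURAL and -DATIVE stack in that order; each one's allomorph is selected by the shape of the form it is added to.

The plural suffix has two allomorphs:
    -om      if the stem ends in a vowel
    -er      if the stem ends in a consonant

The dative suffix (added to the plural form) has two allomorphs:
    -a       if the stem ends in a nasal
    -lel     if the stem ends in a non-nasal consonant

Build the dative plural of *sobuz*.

*sobuz* — final sound /z/ (a consonant) → -er → *sobuzer*.
The final consonant of the plural form *sobuzer* is /r/, which is non-nasal, so the dative suffix is -lel, giving *sobuzerlel*.

sobuzerlel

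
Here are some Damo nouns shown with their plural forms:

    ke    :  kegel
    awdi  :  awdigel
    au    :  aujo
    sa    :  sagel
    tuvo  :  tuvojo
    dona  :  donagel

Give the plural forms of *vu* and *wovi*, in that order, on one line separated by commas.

vujo, wovigel

The suffix is conditioned by the last vowel: -jo when the last vowel of the stem is a rounded vowel (*au*, *tuvo*); -gel when the last vowel of the stem is an unrounded vowel (*ke*, *awdi*, *sa*, *dona*).
*vu*: last vowel = /u/, a rounded vowel → -jo → *vujo*.
The last vowel of *wovi* is /i/, which is an unrounded vowel, so the suffix is -gel, giving *wovigel*.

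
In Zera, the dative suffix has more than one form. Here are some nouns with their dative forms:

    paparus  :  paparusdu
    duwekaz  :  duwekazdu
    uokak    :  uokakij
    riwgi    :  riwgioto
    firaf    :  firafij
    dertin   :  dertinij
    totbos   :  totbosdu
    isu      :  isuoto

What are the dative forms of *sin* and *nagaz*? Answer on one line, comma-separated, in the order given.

The suffix is conditioned by the final sound: -du when the stem ends in a sibilant (*paparus*, *duwekaz*, *totbos*); -ij when the stem ends in a non-sibilant consonant (*uokak*, *firaf*, *dertin*); -oto when the stem ends in a vowel (*riwgi*, *isu*).
The final sound of *sin* is /n/, which is a non-sibilant consonant, so the suffix is -ij, giving *sinij*.
The final sound of *nagaz* is /z/, which is a sibilant, so the suffix is -du, giving *nagazdu*.

sinij, nagazdu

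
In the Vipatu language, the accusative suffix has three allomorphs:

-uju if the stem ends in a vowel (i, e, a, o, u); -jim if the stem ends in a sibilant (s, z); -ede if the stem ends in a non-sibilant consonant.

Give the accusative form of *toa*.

toauju

Since the final sound of *toa* is /a/ (a vowel), it takes -uju, giving *toauju*.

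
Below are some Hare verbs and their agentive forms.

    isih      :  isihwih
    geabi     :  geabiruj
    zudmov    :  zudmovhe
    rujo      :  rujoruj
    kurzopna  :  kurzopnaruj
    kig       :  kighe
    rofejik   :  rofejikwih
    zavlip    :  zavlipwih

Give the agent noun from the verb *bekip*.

Looking at the final sound of each stem: -wih when the stem ends in a voiceless consonant (*isih*, *rofejik*, *zavlip*); -he when the stem ends in a voiced consonant (*zudmov*, *kig*); -ruj when the stem ends in a vowel (*geabi*, *rujo*, *kurzopna*).
*bekip*: final sound = /p/, a voiceless consonant → -wih → *bekipwih*.

bekipwih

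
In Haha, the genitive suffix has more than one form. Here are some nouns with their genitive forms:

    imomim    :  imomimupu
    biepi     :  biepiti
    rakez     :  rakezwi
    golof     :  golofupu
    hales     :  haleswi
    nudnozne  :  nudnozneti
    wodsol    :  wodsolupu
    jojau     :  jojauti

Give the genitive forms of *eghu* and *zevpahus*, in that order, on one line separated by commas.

The pattern is sibilance of the final sound: -wi when the stem ends in a sibilant (*rakez*, *hales*); -upu when the stem ends in a non-sibilant consonant (*imomim*, *golof*, *wodsol*); -ti when the stem ends in a vowel (*biepi*, *nudnozne*, *jojau*).
The final sound of *eghu* is /u/, which is a vowel, so the suffix is -ti, giving *eghuti*.
The final sound of *zevpahus* is /s/, which is a sibilant, so the suffix is -wi, giving *zevpahuswi*.

eghuti, zevpahuswi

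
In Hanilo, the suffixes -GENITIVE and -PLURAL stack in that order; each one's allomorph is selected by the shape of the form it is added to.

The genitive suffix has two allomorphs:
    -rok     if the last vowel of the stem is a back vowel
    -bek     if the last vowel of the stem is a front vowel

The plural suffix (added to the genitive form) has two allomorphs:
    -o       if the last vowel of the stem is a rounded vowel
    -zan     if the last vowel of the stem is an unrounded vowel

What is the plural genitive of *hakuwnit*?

Since the last vowel of *hakuwnit* is /i/ (a front vowel), it takes -bek, giving *hakuwnitbek*.
Since the last vowel of the genitive form *hakuwnitbek* is /e/ (an unrounded vowel), it takes -zan, giving *hakuwnitbekzan*.

hakuwnitbekzan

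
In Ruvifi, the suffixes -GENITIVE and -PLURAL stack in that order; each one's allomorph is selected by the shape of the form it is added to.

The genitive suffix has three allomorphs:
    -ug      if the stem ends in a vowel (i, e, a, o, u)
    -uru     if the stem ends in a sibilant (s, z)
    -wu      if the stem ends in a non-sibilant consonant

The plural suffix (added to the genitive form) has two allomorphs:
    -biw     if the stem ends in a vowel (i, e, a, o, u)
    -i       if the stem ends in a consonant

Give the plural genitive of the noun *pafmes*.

*pafmes* — final sound /s/ (a sibilant) → -uru → *pafmesuru*.
The genitive form *pafmesuru* — final sound /u/ (a vowel) → -biw → *pafmesurubiw*.

pafmesurubiw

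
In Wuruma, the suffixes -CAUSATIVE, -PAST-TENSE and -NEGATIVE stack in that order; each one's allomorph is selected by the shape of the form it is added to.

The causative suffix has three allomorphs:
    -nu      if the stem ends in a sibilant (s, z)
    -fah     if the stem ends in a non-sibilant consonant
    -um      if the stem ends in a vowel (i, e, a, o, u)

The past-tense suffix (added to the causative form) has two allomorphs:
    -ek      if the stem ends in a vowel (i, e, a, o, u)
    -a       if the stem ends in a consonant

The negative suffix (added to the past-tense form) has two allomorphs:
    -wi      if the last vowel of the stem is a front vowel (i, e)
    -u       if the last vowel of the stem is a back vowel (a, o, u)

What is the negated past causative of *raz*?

*raz* — final sound /z/ (a sibilant) → -nu → *raznu*.
The final sound of the causative form *raznu* is /u/, which is a vowel, so the past-tense suffix is -ek, giving *raznuek*.
The last vowel of the past-tense form *raznuek* is /e/, which is a front vowel, so the negative suffix is -wi, giving *raznuekwi*.

raznuekwi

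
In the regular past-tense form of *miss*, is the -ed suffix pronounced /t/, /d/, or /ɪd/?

The stem *miss* ends in a voiceless consonant other than /t/.
The -ed suffix is realized as /ɪd/ after /t, d/; as /t/ after other voiceless consonants; and as /d/ after other voiced sounds.
So -ed on *miss* is pronounced /t/.

/t/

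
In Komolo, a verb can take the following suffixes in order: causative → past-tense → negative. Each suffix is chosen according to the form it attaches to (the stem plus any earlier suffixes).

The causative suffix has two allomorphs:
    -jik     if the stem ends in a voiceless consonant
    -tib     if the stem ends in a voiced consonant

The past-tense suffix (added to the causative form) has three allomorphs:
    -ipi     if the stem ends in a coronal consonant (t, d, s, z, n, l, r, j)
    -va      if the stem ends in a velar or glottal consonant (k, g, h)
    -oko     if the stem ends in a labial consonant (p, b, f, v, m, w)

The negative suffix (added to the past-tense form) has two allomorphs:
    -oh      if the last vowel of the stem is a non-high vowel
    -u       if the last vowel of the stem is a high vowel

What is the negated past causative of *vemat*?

vematjikvaoh

*vemat*: final consonant = /t/, voiceless → -jik → *vematjik*.
The causative form *vematjik*: final consonant = /k/, velar/glottal → -va → *vematjikva*.
Since the last vowel of the past-tense form *vematjikva* is /a/ (a non-high vowel), it takes -oh, giving *vematjikvaoh*.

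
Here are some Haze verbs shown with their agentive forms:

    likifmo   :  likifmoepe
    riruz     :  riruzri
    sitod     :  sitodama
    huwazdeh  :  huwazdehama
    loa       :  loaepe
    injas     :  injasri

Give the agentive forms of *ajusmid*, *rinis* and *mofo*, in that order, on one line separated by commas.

The suffix is conditioned by the final sound: -ri when the stem ends in a sibilant (*riruz*, *injas*); -ama when the stem ends in a non-sibilant consonant (*sitod*, *huwazdeh*); -epe when the stem ends in a vowel (*likifmo*, *loa*).
*ajusmid*: final sound = /d/, a non-sibilant consonant → -ama → *ajusmidama*.
*rinis*: final sound = /s/, a sibilant → -ri → *rinisri*.
Since the final sound of *mofo* is /o/ (a vowel), it takes -epe, giving *mofoepe*.

ajusmidama, rinisri, mofoepe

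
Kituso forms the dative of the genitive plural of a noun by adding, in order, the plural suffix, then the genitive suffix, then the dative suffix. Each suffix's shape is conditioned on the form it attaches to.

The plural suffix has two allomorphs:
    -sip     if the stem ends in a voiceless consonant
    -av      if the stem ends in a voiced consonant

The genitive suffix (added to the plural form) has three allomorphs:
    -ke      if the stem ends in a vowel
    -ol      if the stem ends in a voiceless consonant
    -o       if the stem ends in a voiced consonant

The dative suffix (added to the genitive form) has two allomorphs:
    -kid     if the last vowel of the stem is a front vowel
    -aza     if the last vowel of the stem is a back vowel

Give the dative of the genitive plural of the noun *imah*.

Since the final consonant of *imah* is /h/ (voiceless), it takes -sip, giving *imahsip*.
The final sound of the plural form *imahsip* is /p/, which is a voiceless consonant, so the genitive suffix is -ol, giving *imahsipol*.
The last vowel of the genitive form *imahsipol* is /o/, which is a back vowel, so the dative suffix is -aza, giving *imahsipolaza*.

imahsipolaza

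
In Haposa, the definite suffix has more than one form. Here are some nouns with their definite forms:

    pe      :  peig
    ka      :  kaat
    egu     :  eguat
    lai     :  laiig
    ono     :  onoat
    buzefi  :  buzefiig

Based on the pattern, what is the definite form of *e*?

eig

The pattern is front/back vowel harmony: -ig when the last vowel of the stem is a front vowel (*pe*, *lai*, *buzefi*); -at when the last vowel of the stem is a back vowel (*ka*, *egu*, *ono*).
Since the last vowel of *e* is /e/ (a front vowel), it takes -ig, giving *eig*.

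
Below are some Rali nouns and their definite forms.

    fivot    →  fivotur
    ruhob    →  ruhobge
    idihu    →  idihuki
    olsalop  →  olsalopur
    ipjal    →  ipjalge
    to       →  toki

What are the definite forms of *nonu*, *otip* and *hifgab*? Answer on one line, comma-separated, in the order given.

nonuki, otipur, hifgabge

The suffix is conditioned by the final sound: -ur when the stem ends in a voiceless consonant (*fivot*, *olsalop*); -ge when the stem ends in a voiced consonant (*ruhob*, *ipjal*); -ki when the stem ends in a vowel (*idihu*, *to*).
Since the final sound of *nonu* is /u/ (a vowel), it takes -ki, giving *nonuki*.
Since the final sound of *otip* is /p/ (a voiceless consonant), it takes -ur, giving *otipur*.
*hifgab*: final sound = /b/, a voiced consonant → -ge → *hifgabge*.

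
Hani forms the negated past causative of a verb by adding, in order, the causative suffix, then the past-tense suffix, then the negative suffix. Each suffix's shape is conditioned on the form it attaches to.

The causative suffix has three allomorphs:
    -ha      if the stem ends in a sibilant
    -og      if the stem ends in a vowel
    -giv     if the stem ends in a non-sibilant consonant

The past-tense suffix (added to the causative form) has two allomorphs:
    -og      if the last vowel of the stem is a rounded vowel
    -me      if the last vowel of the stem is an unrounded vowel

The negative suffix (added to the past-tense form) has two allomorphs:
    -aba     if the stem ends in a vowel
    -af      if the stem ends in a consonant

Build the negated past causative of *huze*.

Since the final sound of *huze* is /e/ (a vowel), it takes -og, giving *huzeog*.
The causative form *huzeog*: last vowel = /o/, a rounded vowel → -og → *huzeogog*.
The final sound of the past-tense form *huzeogog* is /g/, which is a consonant, so the negative suffix is -af, giving *huzeogogaf*.

huzeogogaf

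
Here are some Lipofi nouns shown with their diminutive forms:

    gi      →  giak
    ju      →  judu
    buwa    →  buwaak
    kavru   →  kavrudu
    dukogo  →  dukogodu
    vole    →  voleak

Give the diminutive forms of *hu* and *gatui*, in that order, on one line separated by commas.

The alternation tracks the last vowel of the stem — -du when the last vowel of the stem is a rounded vowel (*ju*, *kavru*, *dukogo*); -ak when the last vowel of the stem is an unrounded vowel (*gi*, *buwa*, *vole*).
The last vowel of *hu* is /u/, which is a rounded vowel, so the suffix is -du, giving *hudu*.
Since the last vowel of *gatui* is /i/ (an unrounded vowel), it takes -ak, giving *gatuiak*.

hudu, gatuiak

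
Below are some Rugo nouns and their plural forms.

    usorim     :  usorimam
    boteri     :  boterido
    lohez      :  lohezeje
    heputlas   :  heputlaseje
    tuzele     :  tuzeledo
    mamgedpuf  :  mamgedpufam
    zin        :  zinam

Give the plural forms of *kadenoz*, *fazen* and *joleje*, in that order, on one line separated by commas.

The pattern is sibilance of the final sound: -eje when the stem ends in a sibilant (*lohez*, *heputlas*); -am when the stem ends in a non-sibilant consonant (*usorim*, *mamgedpuf*, *zin*); -do when the stem ends in a vowel (*boteri*, *tuzele*).
The final sound of *kadenoz* is /z/, which is a sibilant, so the suffix is -eje, giving *kadenozeje*.
*fazen*: final sound = /n/, a non-sibilant consonant → -am → *fazenam*.
The final sound of *joleje* is /e/, which is a vowel, so the suffix is -do, giving *jolejedo*.

kadenozeje, fazenam, jolejedo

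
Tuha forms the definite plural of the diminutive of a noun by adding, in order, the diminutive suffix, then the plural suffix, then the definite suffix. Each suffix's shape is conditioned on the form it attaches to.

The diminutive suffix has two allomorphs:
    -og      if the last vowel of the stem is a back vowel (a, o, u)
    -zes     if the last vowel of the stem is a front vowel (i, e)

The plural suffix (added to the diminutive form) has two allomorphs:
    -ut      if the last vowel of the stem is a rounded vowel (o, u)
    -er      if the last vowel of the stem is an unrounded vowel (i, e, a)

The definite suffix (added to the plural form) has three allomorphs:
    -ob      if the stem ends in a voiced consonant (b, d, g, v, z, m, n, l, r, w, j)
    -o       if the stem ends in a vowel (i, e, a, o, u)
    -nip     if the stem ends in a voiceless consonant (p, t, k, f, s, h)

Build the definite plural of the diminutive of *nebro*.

*nebro* — last vowel /o/ (a back vowel) → -og → *nebroog*.
The diminutive form *nebroog* — last vowel /o/ (a rounded vowel) → -ut → *nebroogut*.
Since the final sound of the plural form *nebroogut* is /t/ (a voiceless consonant), it takes -nip, giving *nebroogutnip*.

nebroogutnip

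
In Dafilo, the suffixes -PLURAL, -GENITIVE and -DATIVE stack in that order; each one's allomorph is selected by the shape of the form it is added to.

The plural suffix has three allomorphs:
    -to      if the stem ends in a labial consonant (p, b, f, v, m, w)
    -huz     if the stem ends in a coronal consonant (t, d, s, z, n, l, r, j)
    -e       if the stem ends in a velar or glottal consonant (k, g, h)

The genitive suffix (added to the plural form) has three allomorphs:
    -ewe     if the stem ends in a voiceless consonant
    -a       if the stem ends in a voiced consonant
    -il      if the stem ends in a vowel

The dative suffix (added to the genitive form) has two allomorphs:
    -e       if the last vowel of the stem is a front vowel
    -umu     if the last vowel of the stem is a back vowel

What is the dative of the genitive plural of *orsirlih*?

*orsirlih* — final consonant /h/ (velar/glottal) → -e → *orsirlihe*.
The plural form *orsirlihe* — final sound /e/ (a vowel) → -il → *orsirliheil*.
The last vowel of the genitive form *orsirliheil* is /i/, which is a front vowel, so the dative suffix is -e, giving *orsirliheile*.

orsirliheile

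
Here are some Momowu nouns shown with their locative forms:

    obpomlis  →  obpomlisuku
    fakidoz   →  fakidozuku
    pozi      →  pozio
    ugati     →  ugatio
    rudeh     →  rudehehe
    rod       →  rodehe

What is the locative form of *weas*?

The suffix is conditioned by the final sound: -uku when the stem ends in a sibilant (*obpomlis*, *fakidoz*); -ehe when the stem ends in a non-sibilant consonant (*rudeh*, *rod*); -o when the stem ends in a vowel (*pozi*, *ugati*).
*weas*: final sound = /s/, a sibilant → -uku → *weasuku*.

weasuku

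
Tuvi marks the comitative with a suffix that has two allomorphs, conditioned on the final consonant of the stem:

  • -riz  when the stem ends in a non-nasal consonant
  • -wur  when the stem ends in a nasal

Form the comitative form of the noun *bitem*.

The final consonant of *bitem* is /m/, which is a nasal, so the suffix is -wur, giving *bitemwur*.

bitemwur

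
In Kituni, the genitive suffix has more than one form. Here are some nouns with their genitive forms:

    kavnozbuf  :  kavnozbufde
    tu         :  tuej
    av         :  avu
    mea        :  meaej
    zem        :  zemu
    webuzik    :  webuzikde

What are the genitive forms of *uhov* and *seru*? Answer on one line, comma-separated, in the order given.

The alternation tracks the final sound of the stem — -de when the stem ends in a voiceless consonant (*kavnozbuf*, *webuzik*); -u when the stem ends in a voiced consonant (*av*, *zem*); -ej when the stem ends in a vowel (*tu*, *mea*).
*uhov* — final sound /v/ (a voiced consonant) → -u → *uhovu*.
Since the final sound of *seru* is /u/ (a vowel), it takes -ej, giving *seruej*.

uhovu, seruej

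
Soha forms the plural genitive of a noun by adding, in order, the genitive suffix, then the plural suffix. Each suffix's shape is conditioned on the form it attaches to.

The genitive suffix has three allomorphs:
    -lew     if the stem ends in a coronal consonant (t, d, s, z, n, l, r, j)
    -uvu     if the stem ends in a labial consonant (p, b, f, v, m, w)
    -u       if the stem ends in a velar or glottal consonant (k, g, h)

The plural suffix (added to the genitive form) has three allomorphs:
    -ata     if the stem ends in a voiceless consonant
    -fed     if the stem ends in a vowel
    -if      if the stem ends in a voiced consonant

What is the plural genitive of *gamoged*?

The final consonant of *gamoged* is /d/, which is coronal, so the genitive suffix is -lew, giving *gamogedlew*.
The genitive form *gamogedlew*: final sound = /w/, a voiced consonant → -if → *gamogedlewif*.

gamogedlewif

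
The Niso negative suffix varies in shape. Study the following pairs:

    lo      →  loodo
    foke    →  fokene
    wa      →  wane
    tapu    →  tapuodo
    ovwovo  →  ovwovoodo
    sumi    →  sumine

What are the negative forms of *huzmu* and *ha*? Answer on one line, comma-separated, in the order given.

huzmuodo, hane

The suffix is conditioned by the last vowel: -odo when the last vowel of the stem is a rounded vowel (*lo*, *tapu*, *ovwovo*); -ne when the last vowel of the stem is an unrounded vowel (*foke*, *wa*, *sumi*).
Since the last vowel of *huzmu* is /u/ (a rounded vowel), it takes -odo, giving *huzmuodo*.
*ha*: last vowel = /a/, an unrounded vowel → -ne → *hane*.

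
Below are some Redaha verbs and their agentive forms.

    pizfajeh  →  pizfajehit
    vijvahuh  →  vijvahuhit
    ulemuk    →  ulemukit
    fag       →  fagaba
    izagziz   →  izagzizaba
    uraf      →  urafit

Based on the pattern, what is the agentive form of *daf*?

dafit

The suffix is conditioned by the final consonant: -it when the stem ends in a voiceless consonant (*pizfajeh*, *vijvahuh*, *ulemuk*, *uraf*); -aba when the stem ends in a voiced consonant (*fag*, *izagziz*).
*daf*: final consonant = /f/, voiceless → -it → *dafit*.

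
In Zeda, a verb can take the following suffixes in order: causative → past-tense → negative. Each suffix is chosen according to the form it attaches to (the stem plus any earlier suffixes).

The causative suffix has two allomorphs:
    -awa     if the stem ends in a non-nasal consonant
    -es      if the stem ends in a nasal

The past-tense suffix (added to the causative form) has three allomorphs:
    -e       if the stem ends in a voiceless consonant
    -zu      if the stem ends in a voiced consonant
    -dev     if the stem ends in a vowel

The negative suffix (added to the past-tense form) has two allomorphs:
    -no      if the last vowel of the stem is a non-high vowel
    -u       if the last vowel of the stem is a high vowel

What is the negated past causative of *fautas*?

*fautas*: final consonant = /s/, non-nasal → -awa → *fautasawa*.
The final sound of the causative form *fautasawa* is /a/, which is a vowel, so the past-tense suffix is -dev, giving *fautasawadev*.
The past-tense form *fautasawadev*: last vowel = /e/, a non-high vowel → -no → *fautasawadevno*.

fautasawadevno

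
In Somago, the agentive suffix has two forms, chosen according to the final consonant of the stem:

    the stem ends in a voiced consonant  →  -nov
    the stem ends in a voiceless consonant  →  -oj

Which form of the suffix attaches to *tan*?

*tan*: final consonant = /n/, voiced → -nov.

-nov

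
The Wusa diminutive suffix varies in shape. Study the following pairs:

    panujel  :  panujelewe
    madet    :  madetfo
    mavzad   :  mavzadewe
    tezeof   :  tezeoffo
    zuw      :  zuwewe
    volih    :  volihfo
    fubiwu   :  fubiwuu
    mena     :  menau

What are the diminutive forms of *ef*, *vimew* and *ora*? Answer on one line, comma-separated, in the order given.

effo, vimewewe, orau

The pattern is voicing of the final sound: -fo when the stem ends in a voiceless consonant (*madet*, *tezeof*, *volih*); -ewe when the stem ends in a voiced consonant (*panujel*, *mavzad*, *zuw*); -u when the stem ends in a vowel (*fubiwu*, *mena*).
*ef*: final sound = /f/, a voiceless consonant → -fo → *effo*.
Since the final sound of *vimew* is /w/ (a voiced consonant), it takes -ewe, giving *vimewewe*.
The final sound of *ora* is /a/, which is a vowel, so the suffix is -u, giving *orau*.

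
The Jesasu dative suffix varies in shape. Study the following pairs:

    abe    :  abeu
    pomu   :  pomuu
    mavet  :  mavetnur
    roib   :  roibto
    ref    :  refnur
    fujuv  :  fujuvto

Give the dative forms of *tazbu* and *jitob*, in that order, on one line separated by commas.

The pattern is voicing of the final sound: -nur when the stem ends in a voiceless consonant (*mavet*, *ref*); -to when the stem ends in a voiced consonant (*roib*, *fujuv*); -u when the stem ends in a vowel (*abe*, *pomu*).
The final sound of *tazbu* is /u/, which is a vowel, so the suffix is -u, giving *tazbuu*.
*jitob* — final sound /b/ (a voiced consonant) → -to → *jitobto*.

tazbuu, jitobto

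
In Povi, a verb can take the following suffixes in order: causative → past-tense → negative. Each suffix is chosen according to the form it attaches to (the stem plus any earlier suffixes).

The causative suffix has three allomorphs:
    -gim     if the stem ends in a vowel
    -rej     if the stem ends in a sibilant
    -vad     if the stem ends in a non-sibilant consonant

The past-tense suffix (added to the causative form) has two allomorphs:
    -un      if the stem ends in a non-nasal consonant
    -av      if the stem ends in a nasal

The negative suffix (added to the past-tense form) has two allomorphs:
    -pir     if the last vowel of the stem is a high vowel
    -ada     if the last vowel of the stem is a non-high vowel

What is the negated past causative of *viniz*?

*viniz* — final sound /z/ (a sibilant) → -rej → *vinizrej*.
The causative form *vinizrej*: final consonant = /j/, non-nasal → -un → *vinizrejun*.
Since the last vowel of the past-tense form *vinizrejun* is /u/ (a high vowel), it takes -pir, giving *vinizrejunpir*.

vinizrejunpir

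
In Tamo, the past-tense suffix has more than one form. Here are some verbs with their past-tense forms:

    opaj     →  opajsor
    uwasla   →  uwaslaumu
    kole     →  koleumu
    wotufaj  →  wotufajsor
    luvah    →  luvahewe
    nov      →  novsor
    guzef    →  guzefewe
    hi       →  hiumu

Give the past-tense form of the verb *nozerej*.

nozerejsor

The pattern is voicing of the final sound: -ewe when the stem ends in a voiceless consonant (*luvah*, *guzef*); -sor when the stem ends in a voiced consonant (*opaj*, *wotufaj*, *nov*); -umu when the stem ends in a vowel (*uwasla*, *kole*, *hi*).
Since the final sound of *nozerej* is /j/ (a voiced consonant), it takes -sor, giving *nozerejsor*.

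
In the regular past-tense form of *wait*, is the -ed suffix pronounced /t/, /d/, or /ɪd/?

The stem *wait* ends in /t/ or /d/.
The -ed suffix is realized as /ɪd/ after /t, d/; as /t/ after other voiceless consonants; and as /d/ after other voiced sounds.
So -ed on *wait* is pronounced /ɪd/.

/ɪd/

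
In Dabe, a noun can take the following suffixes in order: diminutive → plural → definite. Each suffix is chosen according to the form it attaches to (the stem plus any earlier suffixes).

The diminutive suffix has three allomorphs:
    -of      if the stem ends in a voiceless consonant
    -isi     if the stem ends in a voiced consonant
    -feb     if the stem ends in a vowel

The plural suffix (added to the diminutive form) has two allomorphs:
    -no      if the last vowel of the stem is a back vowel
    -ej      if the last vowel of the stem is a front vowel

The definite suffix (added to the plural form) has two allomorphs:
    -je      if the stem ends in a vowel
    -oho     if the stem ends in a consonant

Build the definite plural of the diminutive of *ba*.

*ba* — final sound /a/ (a vowel) → -feb → *bafeb*.
The diminutive form *bafeb* — last vowel /e/ (a front vowel) → -ej → *bafebej*.
The final sound of the plural form *bafebej* is /j/, which is a consonant, so the definite suffix is -oho, giving *bafebejoho*.

bafebejoho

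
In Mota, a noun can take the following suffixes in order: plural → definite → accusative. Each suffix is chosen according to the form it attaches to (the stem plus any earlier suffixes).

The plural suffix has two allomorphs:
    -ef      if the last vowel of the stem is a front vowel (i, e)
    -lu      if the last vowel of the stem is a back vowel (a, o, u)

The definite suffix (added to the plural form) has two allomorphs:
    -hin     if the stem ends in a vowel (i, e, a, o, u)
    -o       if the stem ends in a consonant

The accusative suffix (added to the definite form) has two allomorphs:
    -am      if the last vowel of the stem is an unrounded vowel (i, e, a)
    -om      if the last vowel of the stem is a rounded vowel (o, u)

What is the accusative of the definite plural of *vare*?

Since the last vowel of *vare* is /e/ (a front vowel), it takes -ef, giving *vareef*.
The final sound of the plural form *vareef* is /f/, which is a consonant, so the definite suffix is -o, giving *vareefo*.
The last vowel of the definite form *vareefo* is /o/, which is a rounded vowel, so the accusative suffix is -om, giving *vareefoom*.

vareefoom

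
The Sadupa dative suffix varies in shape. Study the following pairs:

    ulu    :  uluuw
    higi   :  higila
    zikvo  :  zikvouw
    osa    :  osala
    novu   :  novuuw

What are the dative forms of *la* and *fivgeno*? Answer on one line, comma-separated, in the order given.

The alternation tracks the last vowel of the stem — -uw when the last vowel of the stem is a rounded vowel (*ulu*, *zikvo*, *novu*); -la when the last vowel of the stem is an unrounded vowel (*higi*, *osa*).
*la*: last vowel = /a/, an unrounded vowel → -la → *lala*.
The last vowel of *fivgeno* is /o/, which is a rounded vowel, so the suffix is -uw, giving *fivgenouw*.

lala, fivgenouw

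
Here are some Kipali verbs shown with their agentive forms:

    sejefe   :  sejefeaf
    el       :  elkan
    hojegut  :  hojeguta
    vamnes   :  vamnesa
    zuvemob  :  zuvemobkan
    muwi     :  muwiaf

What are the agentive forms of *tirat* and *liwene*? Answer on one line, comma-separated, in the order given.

The alternation tracks the final sound of the stem — -a when the stem ends in a voiceless consonant (*hojegut*, *vamnes*); -kan when the stem ends in a voiced consonant (*el*, *zuvemob*); -af when the stem ends in a vowel (*sejefe*, *muwi*).
*tirat* — final sound /t/ (a voiceless consonant) → -a → *tirata*.
Since the final sound of *liwene* is /e/ (a vowel), it takes -af, giving *liweneaf*.

tirata, liweneaf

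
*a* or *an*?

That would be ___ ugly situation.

The indefinite article is chosen by the initial *sound* of the following word, not its spelling.
*ugly* begins with the sound /ʌ/ (u pronounced /ʌ/) — a vowel sound.
So the article is *an*: That would be an ugly situation.

an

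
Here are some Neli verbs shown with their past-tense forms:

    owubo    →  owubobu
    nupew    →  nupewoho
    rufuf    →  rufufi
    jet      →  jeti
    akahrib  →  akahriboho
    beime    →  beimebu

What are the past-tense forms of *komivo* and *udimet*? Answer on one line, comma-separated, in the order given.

komivobu, udimeti

The alternation tracks the final sound of the stem — -i when the stem ends in a voiceless consonant (*rufuf*, *jet*); -oho when the stem ends in a voiced consonant (*nupew*, *akahrib*); -bu when the stem ends in a vowel (*owubo*, *beime*).
*komivo* — final sound /o/ (a vowel) → -bu → *komivobu*.
*udimet* — final sound /t/ (a voiceless consonant) → -i → *udimeti*.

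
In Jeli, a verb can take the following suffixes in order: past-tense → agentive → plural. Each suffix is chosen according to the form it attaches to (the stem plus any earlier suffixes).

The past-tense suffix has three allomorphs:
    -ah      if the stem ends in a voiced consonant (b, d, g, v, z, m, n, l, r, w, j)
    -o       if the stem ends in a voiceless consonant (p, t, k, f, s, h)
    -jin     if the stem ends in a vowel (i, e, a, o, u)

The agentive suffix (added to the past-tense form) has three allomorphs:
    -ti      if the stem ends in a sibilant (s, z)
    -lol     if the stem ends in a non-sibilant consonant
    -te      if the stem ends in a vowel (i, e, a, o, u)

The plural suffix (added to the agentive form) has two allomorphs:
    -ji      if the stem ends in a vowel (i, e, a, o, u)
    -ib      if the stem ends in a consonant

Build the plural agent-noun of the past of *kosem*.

Since the final sound of *kosem* is /m/ (a voiced consonant), it takes -ah, giving *kosemah*.
The past-tense form *kosemah*: final sound = /h/, a non-sibilant consonant → -lol → *kosemahlol*.
The agentive form *kosemahlol* — final sound /l/ (a consonant) → -ib → *kosemahlolib*.

kosemahlolib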